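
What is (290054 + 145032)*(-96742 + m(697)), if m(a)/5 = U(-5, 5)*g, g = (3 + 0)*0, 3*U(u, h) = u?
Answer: -42091089812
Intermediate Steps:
U(u, h) = u/3
g = 0 (g = 3*0 = 0)
m(a) = 0 (m(a) = 5*(((⅓)*(-5))*0) = 5*(-5/3*0) = 5*0 = 0)
(290054 + 145032)*(-96742 + m(697)) = (290054 + 145032)*(-96742 + 0) = 435086*(-96742) = -42091089812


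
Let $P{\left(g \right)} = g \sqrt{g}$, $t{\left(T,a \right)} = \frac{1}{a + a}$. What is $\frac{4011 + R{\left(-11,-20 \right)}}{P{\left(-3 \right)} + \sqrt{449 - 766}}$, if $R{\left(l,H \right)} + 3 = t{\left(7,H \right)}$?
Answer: $\frac{160319 i}{40 \left(- \sqrt{317} + 3 \sqrt{3}\right)} \approx - 317.88 i$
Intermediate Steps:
$t{\left(T,a \right)} = \frac{1}{2 a}$
$R{\left(l,H \right)} = -3 + \frac{1}{2 H}$
$P{\left(g \right)} = g^{\frac{3}{2}}$
$\frac{4011 + R{\left(-11,-20 \right)}}{P{\left(-3 \right)} + \sqrt{449 - 766}} = \frac{4011 - \left(3 - \frac{1}{2 \left(-20\right)}\right)}{\left(-3\right)^{\frac{3}{2}} + \sqrt{449 - 766}} = \frac{4011 + \left(-3 + \frac{1}{2} \left(- \frac{1}{20}\right)\right)}{- 3 i \sqrt{3} + \sqrt{-317}} = \frac{4011 - \frac{121}{40}}{- 3 i \sqrt{3} + i \sqrt{317}} = \frac{4011 - \frac{121}{40}}{i \sqrt{317} - 3 i \sqrt{3}} = \frac{160319}{40 \left(i \sqrt{317} - 3 i \sqrt{3}\right)}$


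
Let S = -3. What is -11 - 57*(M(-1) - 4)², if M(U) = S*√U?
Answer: -410 - 1368*I ≈ -410.0 - 1368.0*I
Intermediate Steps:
M(U) = -3*√U
-11 - 57*(M(-1) - 4)² = -11 - 57*(-3*I - 4)² = -11 - 57*(-4 - 3*I)²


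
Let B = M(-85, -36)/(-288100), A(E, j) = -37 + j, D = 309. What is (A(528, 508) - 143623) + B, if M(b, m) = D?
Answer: -41242091509/288100 ≈ -1.4315e+5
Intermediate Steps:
M(b, m) = 309
B = -309/288100 (B = 309/(-288100) = 309*(-1/288100) = -309/288100 ≈ -0.0010725)
(A(528, 508) - 143623) + B = ((-37 + 508) - 143623) - 309/288100 = (471 - 143623) - 309/288100 = -143152 - 309/288100 = -41242091509/288100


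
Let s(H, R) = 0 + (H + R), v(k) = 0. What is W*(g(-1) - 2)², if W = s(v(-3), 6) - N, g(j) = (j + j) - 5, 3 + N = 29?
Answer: -1620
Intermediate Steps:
N = 26 (N = -3 + 29 = 26)
g(j) = -5 + 2*j (g(j) = 2*j - 5 = -5 + 2*j)
s(H, R) = H + R
W = -20 (W = (0 + 6) - 1*26 = 6 - 26 = -20)
W*(g(-1) - 2)² = -20*((-5 + 2*(-1)) - 2)² = -20*((-5 - 2) - 2)² = -20*(-7 - 2)² = -20*(-9)² = -20*81 = -1620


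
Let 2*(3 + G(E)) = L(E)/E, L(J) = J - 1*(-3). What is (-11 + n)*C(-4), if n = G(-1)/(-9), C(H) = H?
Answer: 380/9 ≈ 42.222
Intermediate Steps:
L(J) = 3 + J (L(J) = J + 3 = 3 + J)
G(E) = -3 + (3 + E)/(2*E) (G(E) = -3 + ((3 + E)/E)/2 = -3 + (3 + E)/(2*E))
n = 4/9 (n = ((½)*(3 - 5*(-1))/(-1))/(-9) = ((½)*(-1)*(3 + 5))*(-⅑) = ((½)*(-1)*8)*(-⅑) = -4*(-⅑) = 4/9 ≈ 0.44444)
(-11 + n)*C(-4) = (-11 + 4/9)*(-4) = -95/9*(-4) = 380/9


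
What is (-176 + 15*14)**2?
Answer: 1156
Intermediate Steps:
(-176 + 15*14)**2 = (-176 + 210)**2 = 34**2 = 1156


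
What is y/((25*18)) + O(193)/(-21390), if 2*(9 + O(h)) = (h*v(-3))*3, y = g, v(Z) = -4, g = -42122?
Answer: -30015481/320850 ≈ -93.550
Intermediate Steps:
y = -42122
O(h) = -9 - 6*h (O(h) = -9 + ((h*(-4))*3)/2 = -9 + (-4*h*3)/2 = -9 + (-12*h)/2 = -9 - 6*h)
y/((25*18)) + O(193)/(-21390) = -42122/(25*18) + (-9 - 6*193)/(-21390) = -42122/450 + (-9 - 1158)*(-1/21390) = -42122*1/450 - 1167*(-1/21390) = -21061/225 + 389/7130 = -30015481/320850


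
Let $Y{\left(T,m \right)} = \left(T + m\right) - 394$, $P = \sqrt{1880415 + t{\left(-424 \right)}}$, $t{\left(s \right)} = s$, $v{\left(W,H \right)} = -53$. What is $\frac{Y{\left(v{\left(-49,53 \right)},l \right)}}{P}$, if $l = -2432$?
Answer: $- \frac{2879 \sqrt{1879991}}{1879991} \approx -2.0997$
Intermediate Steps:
$P = \sqrt{1879991}$ ($P = \sqrt{1880415 - 424} = \sqrt{1879991} \approx 1371.1$)
$Y{\left(T,m \right)} = -394 + T + m$
$\frac{Y{\left(v{\left(-49,53 \right)},l \right)}}{P} = \frac{-394 - 53 - 2432}{\sqrt{1879991}} = - 2879 \frac{\sqrt{1879991}}{1879991} = - \frac{2879 \sqrt{1879991}}{1879991}$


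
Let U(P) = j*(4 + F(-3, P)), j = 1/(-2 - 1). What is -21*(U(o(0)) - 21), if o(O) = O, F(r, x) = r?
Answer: 448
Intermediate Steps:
j = -⅓ (j = 1/(-3) = -⅓ ≈ -0.33333)
U(P) = -⅓ (U(P) = -(4 - 3)/3 = -⅓*1 = -⅓)
-21*(U(o(0)) - 21) = -21*(-⅓ - 21) = -21*(-64/3) = 448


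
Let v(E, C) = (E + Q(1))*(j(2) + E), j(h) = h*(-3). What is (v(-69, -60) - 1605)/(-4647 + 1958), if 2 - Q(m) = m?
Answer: -3495/2689 ≈ -1.2997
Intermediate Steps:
j(h) = -3*h
Q(m) = 2 - m
v(E, C) = (1 + E)*(-6 + E) (v(E, C) = (E + (2 - 1*1))*(-3*2 + E) = (E + (2 - 1))*(-6 + E) = (E + 1)*(-6 + E) = (1 + E)*(-6 + E))
(v(-69, -60) - 1605)/(-4647 + 1958) = ((-6 + (-69)**2 - 5*(-69)) - 1605)/(-4647 + 1958) = ((-6 + 4761 + 345) - 1605)/(-2689) = (5100 - 1605)*(-1/2689) = 3495*(-1/2689) = -3495/2689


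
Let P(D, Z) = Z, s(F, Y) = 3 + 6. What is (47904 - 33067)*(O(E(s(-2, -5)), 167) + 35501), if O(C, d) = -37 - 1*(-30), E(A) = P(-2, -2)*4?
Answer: 526624478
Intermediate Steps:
s(F, Y) = 9
E(A) = -8 (E(A) = -2*4 = -8)
O(C, d) = -7 (O(C, d) = -37 + 30 = -7)
(47904 - 33067)*(O(E(s(-2, -5)), 167) + 35501) = (47904 - 33067)*(-7 + 35501) = 14837*35494 = 526624478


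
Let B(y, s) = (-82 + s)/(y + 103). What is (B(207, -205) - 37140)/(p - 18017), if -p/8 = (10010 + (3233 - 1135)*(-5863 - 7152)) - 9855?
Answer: -11513687/67711595930 ≈ -0.00017004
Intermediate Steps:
p = 218442520 (p = -8*((10010 + (3233 - 1135)*(-5863 - 7152)) - 9855) = -8*((10010 + 2098*(-13015)) - 9855) = -8*((10010 - 27305470) - 9855) = -8*(-27295460 - 9855) = -8*(-27305315) = 218442520)
B(y, s) = (-82 + s)/(103 + y)
(B(207, -205) - 37140)/(p - 18017) = ((-82 - 205)/(103 + 207) - 37140)/(218442520 - 18017) = (-287/310 - 37140)/218424503 = ((1/310)*(-287) - 37140)*(1/218424503) = (-287/310 - 37140)*(1/218424503) = -11513687/310*1/218424503 = -11513687/67711595930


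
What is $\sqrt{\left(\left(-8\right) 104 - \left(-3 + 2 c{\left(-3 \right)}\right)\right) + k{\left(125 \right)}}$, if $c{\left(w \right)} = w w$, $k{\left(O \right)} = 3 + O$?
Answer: $i \sqrt{719} \approx 26.814 i$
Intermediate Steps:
$c{\left(w \right)} = w^{2}$
$\sqrt{\left(\left(-8\right) 104 - \left(-3 + 2 c{\left(-3 \right)}\right)\right) + k{\left(125 \right)}} = \sqrt{\left(\left(-8\right) 104 + \left(- 2 \left(-3\right)^{2} + 3\right)\right) + \left(3 + 125\right)} = \sqrt{\left(-832 + \left(\left(-2\right) 9 + 3\right)\right) + 128} = \sqrt{\left(-832 + \left(-18 + 3\right)\right) + 128} = \sqrt{\left(-832 - 15\right) + 128} = \sqrt{-847 + 128} = \sqrt{-719} = i \sqrt{719}$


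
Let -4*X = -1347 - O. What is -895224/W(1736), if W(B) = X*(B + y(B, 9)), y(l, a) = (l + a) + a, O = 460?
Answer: -1790448/3153215 ≈ -0.56782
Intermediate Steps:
X = 1807/4 (X = -(-1347 - 1*460)/4 = -(-1347 - 460)/4 = -¼*(-1807) = 1807/4 ≈ 451.75)
y(l, a) = l + 2*a (y(l, a) = (a + l) + a = l + 2*a)
W(B) = 16263/2 + 1807*B/2 (W(B) = 1807*(B + (B + 2*9))/4 = 1807*(B + (B + 18))/4 = 1807*(B + (18 + B))/4 = 1807*(18 + 2*B)/4 = 16263/2 + 1807*B/2)
-895224/W(1736) = -895224/(16263/2 + (1807/2)*1736) = -895224/(16263/2 + 1568476) = -895224/3153215/2 = -895224*2/3153215 = -1790448/3153215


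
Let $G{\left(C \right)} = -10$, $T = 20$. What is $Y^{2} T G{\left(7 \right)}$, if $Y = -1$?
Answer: $-200$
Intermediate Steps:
$Y^{2} T G{\left(7 \right)} = \left(-1\right)^{2} \cdot 20 \left(-10\right) = 1 \cdot 20 \left(-10\right) = 20 \left(-10\right) = -200$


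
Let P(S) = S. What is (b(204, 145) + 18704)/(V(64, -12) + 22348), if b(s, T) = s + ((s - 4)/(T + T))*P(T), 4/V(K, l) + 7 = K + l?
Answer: 2430/2857 ≈ 0.85054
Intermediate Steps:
V(K, l) = 4/(-7 + K + l) (V(K, l) = 4/(-7 + (K + l)) = 4/(-7 + K + l))
b(s, T) = -2 + 3*s/2 (b(s, T) = s + ((s - 4)/(T + T))*T = s + ((-4 + s)/((2*T)))*T = s + ((-4 + s)*(1/(2*T)))*T = s + ((-4 + s)/(2*T))*T = s + (-2 + s/2) = -2 + 3*s/2)
(b(204, 145) + 18704)/(V(64, -12) + 22348) = ((-2 + (3/2)*204) + 18704)/(4/(-7 + 64 - 12) + 22348) = ((-2 + 306) + 18704)/(4/45 + 22348) = (304 + 18704)/(4*(1/45) + 22348) = 19008/(4/45 + 22348) = 19008/(1005664/45) = 19008*(45/1005664) = 2430/2857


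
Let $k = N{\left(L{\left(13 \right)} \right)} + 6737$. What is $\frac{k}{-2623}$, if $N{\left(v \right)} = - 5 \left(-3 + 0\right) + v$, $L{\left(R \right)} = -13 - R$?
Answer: $- \frac{6726}{2623} \approx -2.5642$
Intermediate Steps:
$N{\left(v \right)} = 15 + v$ ($N{\left(v \right)} = \left(-5\right) \left(-3\right) + v = 15 + v$)
$k = 6726$ ($k = \left(15 - 26\right) + 6737 = -11 + 6737 = 6726$)
$\frac{k}{-2623} = \frac{6726}{-2623} = 6726 \left(- \frac{1}{2623}\right) = - \frac{6726}{2623}$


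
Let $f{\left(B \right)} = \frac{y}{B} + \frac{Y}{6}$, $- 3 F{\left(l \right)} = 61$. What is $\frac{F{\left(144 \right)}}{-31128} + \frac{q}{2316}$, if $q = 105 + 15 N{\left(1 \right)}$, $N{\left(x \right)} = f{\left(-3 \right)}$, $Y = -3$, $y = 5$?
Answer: $\frac{71996}{2252889} \approx 0.031957$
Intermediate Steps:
$F{\left(l \right)} = - \frac{61}{3}$ ($F{\left(l \right)} = \left(- \frac{1}{3}\right) 61 = - \frac{61}{3}$)
$f{\left(B \right)} = - \frac{1}{2} + \frac{5}{B}$ ($f{\left(B \right)} = \frac{5}{B} - \frac{3}{6} = \frac{5}{B} - \frac{1}{2} = - \frac{1}{2} + \frac{5}{B}$)
$N{\left(x \right)} = - \frac{13}{6}$ ($N{\left(x \right)} = \frac{10 - -3}{2 \left(-3\right)} = \frac{1}{2} \left(- \frac{1}{3}\right) \left(10 + 3\right) = \frac{1}{2} \left(- \frac{1}{3}\right) 13 = - \frac{13}{6}$)
$q = \frac{145}{2}$ ($q = 105 + 15 \left(- \frac{13}{6}\right) = 105 - \frac{65}{2} = \frac{145}{2} \approx 72.5$)
$\frac{F{\left(144 \right)}}{-31128} + \frac{q}{2316} = - \frac{61}{3 \left(-31128\right)} + \frac{145}{2 \cdot 2316} = \left(- \frac{61}{3}\right) \left(- \frac{1}{31128}\right) + \frac{145}{2} \cdot \frac{1}{2316} = \frac{61}{93384} + \frac{145}{4632} = \frac{71996}{2252889}$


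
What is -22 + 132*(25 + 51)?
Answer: 10010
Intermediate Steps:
-22 + 132*(25 + 51) = -22 + 132*76 = -22 + 10032 = 10010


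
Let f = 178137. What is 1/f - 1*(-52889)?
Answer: 9421487794/178137 ≈ 52889.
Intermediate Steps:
1/f - 1*(-52889) = 1/178137 - 1*(-52889) = 1/178137 + 52889 = 9421487794/178137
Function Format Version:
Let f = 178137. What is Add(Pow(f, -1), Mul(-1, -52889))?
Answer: Rational(9421487794, 178137) ≈ 52889.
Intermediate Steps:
Add(Pow(f, -1), Mul(-1, -52889)) = Add(Pow(178137, -1), Mul(-1, -52889)) = Add(Rational(1, 178137), 52889) = Rational(9421487794, 178137)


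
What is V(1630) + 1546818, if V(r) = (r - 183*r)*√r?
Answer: 1546818 - 296660*√1630 ≈ -1.0430e+7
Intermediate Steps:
V(r) = -182*r^(3/2) (V(r) = (-182*r)*√r = -182*r^(3/2))
V(1630) + 1546818 = -296660*√1630 + 1546818 = 1546818 - 296660*√1630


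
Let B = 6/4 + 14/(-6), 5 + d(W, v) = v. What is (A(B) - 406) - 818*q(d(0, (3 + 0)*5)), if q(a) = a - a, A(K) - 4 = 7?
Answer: -395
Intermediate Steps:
d(W, v) = -5 + v
B = -⅚ (B = 6*(¼) + 14*(-⅙) = 3/2 - 7/3 = -⅚ ≈ -0.83333)
A(K) = 11 (A(K) = 4 + 7 = 11)
q(a) = 0
(A(B) - 406) - 818*q(d(0, (3 + 0)*5)) = (11 - 406) - 818*0 = -395 + 0 = -395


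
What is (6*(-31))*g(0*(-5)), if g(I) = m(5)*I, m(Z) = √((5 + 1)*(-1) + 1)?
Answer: 0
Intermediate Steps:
m(Z) = I*√5 (m(Z) = √(6*(-1) + 1) = √(-6 + 1) = √(-5) = I*√5)
g(I) = I*I*√5 (g(I) = (I*√5)*I = I*I*√5)
(6*(-31))*g(0*(-5)) = (6*(-31))*(I*(0*(-5))*√5) = -186*I*0*√5 = -186*0 = 0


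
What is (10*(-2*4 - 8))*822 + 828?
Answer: -130692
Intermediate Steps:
(10*(-2*4 - 8))*822 + 828 = (10*(-8 - 8))*822 + 828 = (10*(-16))*822 + 828 = -160*822 + 828 = -131520 + 828 = -130692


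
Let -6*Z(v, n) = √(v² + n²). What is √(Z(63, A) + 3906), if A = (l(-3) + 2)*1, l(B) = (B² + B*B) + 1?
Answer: √(15624 - 14*√10)/2 ≈ 62.409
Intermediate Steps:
l(B) = 1 + 2*B² (l(B) = (B² + B²) + 1 = 2*B² + 1 = 1 + 2*B²)
A = 21 (A = ((1 + 2*(-3)²) + 2)*1 = ((1 + 2*9) + 2)*1 = ((1 + 18) + 2)*1 = (19 + 2)*1 = 21*1 = 21)
Z(v, n) = -√(n² + v²)/6 (Z(v, n) = -√(v² + n²)/6 = -√(n² + v²)/6)
√(Z(63, A) + 3906) = √(-√(21² + 63²)/6 + 3906) = √(-√(441 + 3969)/6 + 3906) = √(-7*√10/2 + 3906) = √(3906 - 7*√10/2)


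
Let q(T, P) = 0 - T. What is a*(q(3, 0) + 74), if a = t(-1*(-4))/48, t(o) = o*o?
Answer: 71/3 ≈ 23.667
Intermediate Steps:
q(T, P) = -T
t(o) = o**2
a = 1/3 (a = (-1*(-4))**2/48 = 4**2*(1/48) = 16*(1/48) = 1/3 ≈ 0.33333)
a*(q(3, 0) + 74) = (-1*3 + 74)/3 = (-3 + 74)/3 = (1/3)*71 = 71/3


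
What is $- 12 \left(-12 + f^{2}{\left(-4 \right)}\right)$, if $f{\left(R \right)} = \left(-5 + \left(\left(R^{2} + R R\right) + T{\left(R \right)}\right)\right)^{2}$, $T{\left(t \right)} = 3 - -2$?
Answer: $-12582768$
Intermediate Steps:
$T{\left(t \right)} = 5$ ($T{\left(t \right)} = 3 + 2 = 5$)
$f{\left(R \right)} = 4 R^{4}$ ($f{\left(R \right)} = \left(-5 + \left(\left(R^{2} + R R\right) + 5\right)\right)^{2} = \left(-5 + \left(\left(R^{2} + R^{2}\right) + 5\right)\right)^{2} = \left(-5 + \left(2 R^{2} + 5\right)\right)^{2} = \left(-5 + \left(5 + 2 R^{2}\right)\right)^{2} = \left(2 R^{2}\right)^{2} = 4 R^{4}$)
$- 12 \left(-12 + f^{2}{\left(-4 \right)}\right) = - 12 \left(-12 + \left(4 \left(-4\right)^{4}\right)^{2}\right) = - 12 \left(-12 + \left(4 \cdot 256\right)^{2}\right) = - 12 \left(-12 + 1024^{2}\right) = - 12 \left(-12 + 1048576\right) = \left(-12\right) 1048564 = -12582768$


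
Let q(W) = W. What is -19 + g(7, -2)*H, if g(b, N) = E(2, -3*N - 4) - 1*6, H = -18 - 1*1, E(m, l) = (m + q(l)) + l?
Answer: -19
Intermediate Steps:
E(m, l) = m + 2*l (E(m, l) = (m + l) + l = (l + m) + l = m + 2*l)
H = -19 (H = -18 - 1 = -19)
g(b, N) = -12 - 6*N (g(b, N) = (2 + 2*(-3*N - 4)) - 1*6 = (2 + 2*(-4 - 3*N)) - 6 = (2 + (-8 - 6*N)) - 6 = (-6 - 6*N) - 6 = -12 - 6*N)
-19 + g(7, -2)*H = -19 + (-12 - 6*(-2))*(-19) = -19 + (-12 + 12)*(-19) = -19 + 0*(-19) = -19 + 0 = -19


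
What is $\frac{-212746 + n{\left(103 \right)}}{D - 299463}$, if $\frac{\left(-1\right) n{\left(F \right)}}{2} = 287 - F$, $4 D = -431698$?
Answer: $\frac{426228}{814775} \approx 0.52312$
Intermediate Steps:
$D = - \frac{215849}{2}$ ($D = \frac{1}{4} \left(-431698\right) = - \frac{215849}{2} \approx -1.0792 \cdot 10^{5}$)
$n{\left(F \right)} = -574 + 2 F$ ($n{\left(F \right)} = - 2 \left(287 - F\right) = -574 + 2 F$)
$\frac{-212746 + n{\left(103 \right)}}{D - 299463} = \frac{-212746 + \left(-574 + 2 \cdot 103\right)}{- \frac{215849}{2} - 299463} = \frac{-212746 + \left(-574 + 206\right)}{- \frac{814775}{2}} = \left(-212746 - 368\right) \left(- \frac{2}{814775}\right) = \left(-213114\right) \left(- \frac{2}{814775}\right) = \frac{426228}{814775}$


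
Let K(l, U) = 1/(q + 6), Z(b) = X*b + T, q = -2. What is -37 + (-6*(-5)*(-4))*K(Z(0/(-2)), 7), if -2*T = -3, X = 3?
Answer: -67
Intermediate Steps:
T = 3/2 (T = -½*(-3) = 3/2 ≈ 1.5000)
Z(b) = 3/2 + 3*b (Z(b) = 3*b + 3/2 = 3/2 + 3*b)
K(l, U) = ¼ (K(l, U) = 1/(-2 + 6) = 1/4 = ¼)
-37 + (-6*(-5)*(-4))*K(Z(0/(-2)), 7) = -37 + (-6*(-5)*(-4))*(¼) = -37 + (30*(-4))*(¼) = -37 - 120*¼ = -37 - 30 = -67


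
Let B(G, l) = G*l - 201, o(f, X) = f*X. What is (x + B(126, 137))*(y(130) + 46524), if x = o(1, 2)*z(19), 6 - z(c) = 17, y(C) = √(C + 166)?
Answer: 792722436 + 34078*√74 ≈ 7.9302e+8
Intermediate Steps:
o(f, X) = X*f
y(C) = √(166 + C)
z(c) = -11 (z(c) = 6 - 1*17 = 6 - 17 = -11)
B(G, l) = -201 + G*l
x = -22 (x = (2*1)*(-11) = 2*(-11) = -22)
(x + B(126, 137))*(y(130) + 46524) = (-22 + (-201 + 126*137))*(√(166 + 130) + 46524) = (-22 + (-201 + 17262))*(√296 + 46524) = (-22 + 17061)*(2*√74 + 46524) = 17039*(46524 + 2*√74) = 792722436 + 34078*√74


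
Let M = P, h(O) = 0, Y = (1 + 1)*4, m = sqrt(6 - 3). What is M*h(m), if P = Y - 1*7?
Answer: 0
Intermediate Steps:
m = sqrt(3) ≈ 1.7320
Y = 8 (Y = 2*4 = 8)
P = 1 (P = 8 - 1*7 = 8 - 7 = 1)
M = 1
M*h(m) = 1*0 = 0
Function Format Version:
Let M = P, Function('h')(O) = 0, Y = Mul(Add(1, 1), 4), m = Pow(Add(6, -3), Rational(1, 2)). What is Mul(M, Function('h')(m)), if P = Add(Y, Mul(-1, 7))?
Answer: 0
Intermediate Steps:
m = Pow(3, Rational(1, 2)) ≈ 1.7320
Y = 8 (Y = Mul(2, 4) = 8)
P = 1 (P = Add(8, Mul(-1, 7)) = Add(8, -7) = 1)
M = 1
Mul(M, Function('h')(m)) = Mul(1, 0) = 0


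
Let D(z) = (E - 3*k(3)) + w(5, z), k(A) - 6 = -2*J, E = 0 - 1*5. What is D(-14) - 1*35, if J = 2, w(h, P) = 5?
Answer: -41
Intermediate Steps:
E = -5 (E = 0 - 5 = -5)
k(A) = 2 (k(A) = 6 - 2*2 = 6 - 4 = 2)
D(z) = -6 (D(z) = (-5 - 3*2) + 5 = (-5 - 6) + 5 = -11 + 5 = -6)
D(-14) - 1*35 = -6 - 1*35 = -6 - 35 = -41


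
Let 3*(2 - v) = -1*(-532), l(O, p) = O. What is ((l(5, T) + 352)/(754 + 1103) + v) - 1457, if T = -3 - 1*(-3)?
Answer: -3030886/1857 ≈ -1632.1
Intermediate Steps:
T = 0 (T = -3 + 3 = 0)
v = -526/3 (v = 2 - (-1)*(-532)/3 = 2 - ⅓*532 = 2 - 532/3 = -526/3 ≈ -175.33)
((l(5, T) + 352)/(754 + 1103) + v) - 1457 = ((5 + 352)/(754 + 1103) - 526/3) - 1457 = (357/1857 - 526/3) - 1457 = (357*(1/1857) - 526/3) - 1457 = (119/619 - 526/3) - 1457 = -325237/1857 - 1457 = -3030886/1857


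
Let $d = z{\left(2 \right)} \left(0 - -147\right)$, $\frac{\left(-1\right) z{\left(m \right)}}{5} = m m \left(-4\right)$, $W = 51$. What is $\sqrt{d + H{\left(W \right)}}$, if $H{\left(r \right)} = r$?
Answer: $\sqrt{11811} \approx 108.68$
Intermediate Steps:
$z{\left(m \right)} = 20 m^{2}$ ($z{\left(m \right)} = - 5 m m \left(-4\right) = - 5 m^{2} \left(-4\right) = - 5 \left(- 4 m^{2}\right) = 20 m^{2}$)
$d = 11760$ ($d = 20 \cdot 2^{2} \left(0 - -147\right) = 20 \cdot 4 \left(0 + 147\right) = 80 \cdot 147 = 11760$)
$\sqrt{d + H{\left(W \right)}} = \sqrt{11760 + 51} = \sqrt{11811}$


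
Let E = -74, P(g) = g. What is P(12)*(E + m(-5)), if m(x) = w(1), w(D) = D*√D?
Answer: -876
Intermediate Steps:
w(D) = D^(3/2)
m(x) = 1 (m(x) = 1^(3/2) = 1)
P(12)*(E + m(-5)) = 12*(-74 + 1) = 12*(-73) = -876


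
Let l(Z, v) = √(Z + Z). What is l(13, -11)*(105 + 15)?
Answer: 120*√26 ≈ 611.88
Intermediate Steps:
l(Z, v) = √2*√Z (l(Z, v) = √(2*Z) = √2*√Z)
l(13, -11)*(105 + 15) = (√2*√13)*(105 + 15) = √26*120 = 120*√26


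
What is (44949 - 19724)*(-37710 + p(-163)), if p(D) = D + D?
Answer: -959458100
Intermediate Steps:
p(D) = 2*D
(44949 - 19724)*(-37710 + p(-163)) = (44949 - 19724)*(-37710 + 2*(-163)) = 25225*(-37710 - 326) = 25225*(-38036) = -959458100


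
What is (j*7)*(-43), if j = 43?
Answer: -12943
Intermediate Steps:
(j*7)*(-43) = (43*7)*(-43) = 301*(-43) = -12943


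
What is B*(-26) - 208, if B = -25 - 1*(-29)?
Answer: -312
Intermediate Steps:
B = 4 (B = -25 + 29 = 4)
B*(-26) - 208 = 4*(-26) - 208 = -104 - 208 = -312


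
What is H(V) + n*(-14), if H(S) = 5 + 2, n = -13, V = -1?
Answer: 189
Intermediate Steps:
H(S) = 7
H(V) + n*(-14) = 7 - 13*(-14) = 7 + 182 = 189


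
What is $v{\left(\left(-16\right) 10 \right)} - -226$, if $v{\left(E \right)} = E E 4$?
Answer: $102626$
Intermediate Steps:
$v{\left(E \right)} = 4 E^{2}$ ($v{\left(E \right)} = E^{2} \cdot 4 = 4 E^{2}$)
$v{\left(\left(-16\right) 10 \right)} - -226 = 4 \left(\left(-16\right) 10\right)^{2} - -226 = 4 \left(-160\right)^{2} + 226 = 4 \cdot 25600 + 226 = 102400 + 226 = 102626$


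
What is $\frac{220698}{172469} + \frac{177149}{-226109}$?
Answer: $\frac{19349093201}{38996793121} \approx 0.49617$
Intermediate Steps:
$\frac{220698}{172469} + \frac{177149}{-226109} = 220698 \cdot \frac{1}{172469} + 177149 \left(- \frac{1}{226109}\right) = \frac{220698}{172469} - \frac{177149}{226109} = \frac{19349093201}{38996793121}$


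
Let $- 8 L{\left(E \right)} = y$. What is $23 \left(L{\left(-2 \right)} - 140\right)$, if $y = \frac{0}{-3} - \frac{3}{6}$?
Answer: $- \frac{51497}{16} \approx -3218.6$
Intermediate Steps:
$y = - \frac{1}{2}$ ($y = 0 \left(- \frac{1}{3}\right) - \frac{1}{2} = 0 - \frac{1}{2} = - \frac{1}{2} \approx -0.5$)
$L{\left(E \right)} = \frac{1}{16}$ ($L{\left(E \right)} = \left(- \frac{1}{8}\right) \left(- \frac{1}{2}\right) = \frac{1}{16}$)
$23 \left(L{\left(-2 \right)} - 140\right) = 23 \left(\frac{1}{16} - 140\right) = 23 \left(- \frac{2239}{16}\right) = - \frac{51497}{16}$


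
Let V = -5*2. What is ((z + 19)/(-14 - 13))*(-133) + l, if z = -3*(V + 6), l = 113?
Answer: 7174/27 ≈ 265.70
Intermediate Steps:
V = -10
z = 12 (z = -3*(-10 + 6) = -3*(-4) = 12)
((z + 19)/(-14 - 13))*(-133) + l = ((12 + 19)/(-14 - 13))*(-133) + 113 = (31/(-27))*(-133) + 113 = (31*(-1/27))*(-133) + 113 = -31/27*(-133) + 113 = 4123/27 + 113 = 7174/27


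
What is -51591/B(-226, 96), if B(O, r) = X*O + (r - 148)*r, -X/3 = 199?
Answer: -17197/43310 ≈ -0.39707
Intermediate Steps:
X = -597 (X = -3*199 = -597)
B(O, r) = -597*O + r*(-148 + r) (B(O, r) = -597*O + (r - 148)*r = -597*O + (-148 + r)*r = -597*O + r*(-148 + r))
-51591/B(-226, 96) = -51591/(96² - 597*(-226) - 148*96) = -51591/(9216 + 134922 - 14208) = -51591/129930 = -51591*1/129930 = -17197/43310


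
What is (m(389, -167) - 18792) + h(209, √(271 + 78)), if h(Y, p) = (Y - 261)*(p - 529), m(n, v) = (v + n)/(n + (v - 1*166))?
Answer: 244159/28 - 52*√349 ≈ 7748.5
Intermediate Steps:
m(n, v) = (n + v)/(-166 + n + v) (m(n, v) = (n + v)/(n + (v - 166)) = (n + v)/(n + (-166 + v)) = (n + v)/(-166 + n + v))
h(Y, p) = (-529 + p)*(-261 + Y) (h(Y, p) = (-261 + Y)*(-529 + p) = (-529 + p)*(-261 + Y))
(m(389, -167) - 18792) + h(209, √(271 + 78)) = ((389 - 167)/(-166 + 389 - 167) - 18792) + (138069 - 529*209 - 261*√(271 + 78) + 209*√(271 + 78)) = (222/56 - 18792) + (138069 - 110561 - 261*√349 + 209*√349) = ((1/56)*222 - 18792) + (27508 - 52*√349) = (111/28 - 18792) + (27508 - 52*√349) = -526065/28 + (27508 - 52*√349) = 244159/28 - 52*√349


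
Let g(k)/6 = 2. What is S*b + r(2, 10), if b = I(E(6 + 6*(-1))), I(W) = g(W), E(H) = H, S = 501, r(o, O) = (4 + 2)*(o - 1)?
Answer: 6018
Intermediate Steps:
g(k) = 12 (g(k) = 6*2 = 12)
r(o, O) = -6 + 6*o (r(o, O) = 6*(-1 + o) = -6 + 6*o)
I(W) = 12
b = 12
S*b + r(2, 10) = 501*12 + (-6 + 6*2) = 6012 + (-6 + 12) = 6012 + 6 = 6018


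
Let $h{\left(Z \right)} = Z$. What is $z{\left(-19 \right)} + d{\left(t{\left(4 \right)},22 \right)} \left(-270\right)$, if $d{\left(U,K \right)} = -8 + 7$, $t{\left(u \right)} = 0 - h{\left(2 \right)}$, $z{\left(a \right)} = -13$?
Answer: $257$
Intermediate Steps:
$t{\left(u \right)} = -2$ ($t{\left(u \right)} = 0 - 2 = -2$)
$d{\left(U,K \right)} = -1$
$z{\left(-19 \right)} + d{\left(t{\left(4 \right)},22 \right)} \left(-270\right) = -13 - -270 = -13 + 270 = 257$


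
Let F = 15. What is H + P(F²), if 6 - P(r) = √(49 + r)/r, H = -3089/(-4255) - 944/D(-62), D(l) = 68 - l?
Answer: -5925/11063 - √274/225 ≈ -0.60914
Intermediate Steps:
H = -72303/11063 (H = -3089/(-4255) - 944/(68 - 1*(-62)) = -3089*(-1/4255) - 944/(68 + 62) = 3089/4255 - 944/130 = 3089/4255 - 944*1/130 = 3089/4255 - 472/65 = -72303/11063 ≈ -6.5356)
P(r) = 6 - √(49 + r)/r
H + P(F²) = -72303/11063 + (6 - √(49 + 15²)/(15²)) = -72303/11063 + (6 - 1*√(49 + 225)/225) = -72303/11063 + (6 - 1*1/225*√274) = -72303/11063 + (6 - √274/225) = -5925/11063 - √274/225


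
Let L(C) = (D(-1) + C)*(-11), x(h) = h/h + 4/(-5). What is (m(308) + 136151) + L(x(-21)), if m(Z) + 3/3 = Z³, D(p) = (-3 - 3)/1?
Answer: 146771629/5 ≈ 2.9354e+7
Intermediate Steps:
D(p) = -6 (D(p) = -6*1 = -6)
m(Z) = -1 + Z³
x(h) = ⅕ (x(h) = 1 + 4*(-⅕) = 1 - ⅘ = ⅕)
L(C) = 66 - 11*C (L(C) = (-6 + C)*(-11) = 66 - 11*C)
(m(308) + 136151) + L(x(-21)) = ((-1 + 308³) + 136151) + (66 - 11*⅕) = ((-1 + 29218112) + 136151) + (66 - 11/5) = (29218111 + 136151) + 319/5 = 29354262 + 319/5 = 146771629/5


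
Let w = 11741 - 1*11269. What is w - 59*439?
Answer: -25429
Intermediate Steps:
w = 472 (w = 11741 - 11269 = 472)
w - 59*439 = 472 - 59*439 = 472 - 1*25901 = 472 - 25901 = -25429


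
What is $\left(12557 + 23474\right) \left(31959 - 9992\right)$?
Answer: $791492977$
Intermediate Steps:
$\left(12557 + 23474\right) \left(31959 - 9992\right) = 36031 \cdot 21967 = 791492977$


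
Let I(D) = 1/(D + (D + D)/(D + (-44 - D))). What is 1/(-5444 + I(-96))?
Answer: -1008/5487563 ≈ -0.00018369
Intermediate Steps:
I(D) = 22/(21*D) (I(D) = 1/(D + (2*D)/(-44)) = 1/(D + (2*D)*(-1/44)) = 1/(D - D/22) = 1/(21*D/22) = 22/(21*D))
1/(-5444 + I(-96)) = 1/(-5444 + (22/21)/(-96)) = 1/(-5444 + (22/21)*(-1/96)) = 1/(-5444 - 11/1008) = 1/(-5487563/1008) = -1008/5487563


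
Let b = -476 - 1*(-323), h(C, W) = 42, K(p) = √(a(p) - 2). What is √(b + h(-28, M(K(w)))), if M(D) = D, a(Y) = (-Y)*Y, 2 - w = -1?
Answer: I*√111 ≈ 10.536*I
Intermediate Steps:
w = 3 (w = 2 - 1*(-1) = 2 + 1 = 3)
a(Y) = -Y²
K(p) = √(-2 - p²) (K(p) = √(-p² - 2) = √(-2 - p²))
b = -153 (b = -476 + 323 = -153)
√(b + h(-28, M(K(w)))) = √(-153 + 42) = √(-111) = I*√111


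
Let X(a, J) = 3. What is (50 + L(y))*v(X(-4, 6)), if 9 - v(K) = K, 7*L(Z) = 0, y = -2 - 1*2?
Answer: 300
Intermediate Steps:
y = -4 (y = -2 - 2 = -4)
L(Z) = 0 (L(Z) = (⅐)*0 = 0)
v(K) = 9 - K
(50 + L(y))*v(X(-4, 6)) = (50 + 0)*(9 - 1*3) = 50*(9 - 3) = 50*6 = 300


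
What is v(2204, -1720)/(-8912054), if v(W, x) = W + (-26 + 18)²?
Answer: -1134/4456027 ≈ -0.00025449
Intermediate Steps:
v(W, x) = 64 + W (v(W, x) = W + (-8)² = W + 64 = 64 + W)
v(2204, -1720)/(-8912054) = (64 + 2204)/(-8912054) = 2268*(-1/8912054) = -1134/4456027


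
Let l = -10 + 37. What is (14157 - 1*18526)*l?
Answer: -117963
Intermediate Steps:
l = 27
(14157 - 1*18526)*l = (14157 - 1*18526)*27 = (14157 - 18526)*27 = -4369*27 = -117963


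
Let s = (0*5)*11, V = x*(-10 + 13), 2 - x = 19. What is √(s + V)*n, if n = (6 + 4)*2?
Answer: 20*I*√51 ≈ 142.83*I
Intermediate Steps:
x = -17 (x = 2 - 1*19 = 2 - 19 = -17)
V = -51 (V = -17*(-10 + 13) = -17*3 = -51)
s = 0 (s = 0*11 = 0)
n = 20 (n = 10*2 = 20)
√(s + V)*n = √(0 - 51)*20 = √(-51)*20 = (I*√51)*20 = 20*I*√51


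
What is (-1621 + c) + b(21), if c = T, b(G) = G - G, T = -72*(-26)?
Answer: 251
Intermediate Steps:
T = 1872
b(G) = 0
c = 1872
(-1621 + c) + b(21) = (-1621 + 1872) + 0 = 251 + 0 = 251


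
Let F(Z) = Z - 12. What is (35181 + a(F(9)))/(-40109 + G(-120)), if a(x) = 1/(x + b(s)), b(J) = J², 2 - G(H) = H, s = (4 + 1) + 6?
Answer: -4151359/4718466 ≈ -0.87981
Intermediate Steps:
s = 11 (s = 5 + 6 = 11)
G(H) = 2 - H
F(Z) = -12 + Z
a(x) = 1/(121 + x) (a(x) = 1/(x + 11²) = 1/(x + 121) = 1/(121 + x))
(35181 + a(F(9)))/(-40109 + G(-120)) = (35181 + 1/(121 + (-12 + 9)))/(-40109 + (2 - 1*(-120))) = (35181 + 1/(121 - 3))/(-40109 + (2 + 120)) = (35181 + 1/118)/(-40109 + 122) = (35181 + 1/118)/(-39987) = (4151359/118)*(-1/39987) = -4151359/4718466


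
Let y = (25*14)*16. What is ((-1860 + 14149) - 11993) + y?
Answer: 5896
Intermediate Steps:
y = 5600 (y = 350*16 = 5600)
((-1860 + 14149) - 11993) + y = ((-1860 + 14149) - 11993) + 5600 = (12289 - 11993) + 5600 = 296 + 5600 = 5896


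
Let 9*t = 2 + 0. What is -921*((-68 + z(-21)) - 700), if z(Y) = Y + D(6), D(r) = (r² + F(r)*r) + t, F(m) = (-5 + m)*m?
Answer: 1980457/3 ≈ 6.6015e+5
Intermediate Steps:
F(m) = m*(-5 + m)
t = 2/9 (t = (2 + 0)/9 = (⅑)*2 = 2/9 ≈ 0.22222)
D(r) = 2/9 + r² + r²*(-5 + r) (D(r) = (r² + (r*(-5 + r))*r) + 2/9 = (r² + r²*(-5 + r)) + 2/9 = 2/9 + r² + r²*(-5 + r))
z(Y) = 650/9 + Y (z(Y) = Y + (2/9 + 6³ - 4*6²) = Y + (2/9 + 216 - 4*36) = Y + (2/9 + 216 - 144) = Y + 650/9 = 650/9 + Y)
-921*((-68 + z(-21)) - 700) = -921*((-68 + (650/9 - 21)) - 700) = -921*((-68 + 461/9) - 700) = -921*(-151/9 - 700) = -921*(-6451/9) = 1980457/3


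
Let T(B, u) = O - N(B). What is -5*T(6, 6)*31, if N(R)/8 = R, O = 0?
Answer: 7440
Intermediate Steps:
N(R) = 8*R
T(B, u) = -8*B (T(B, u) = 0 - 8*B = -8*B)
-5*T(6, 6)*31 = -5*(-8*6)*31 = -(-240)*31 = -5*(-1488) = 7440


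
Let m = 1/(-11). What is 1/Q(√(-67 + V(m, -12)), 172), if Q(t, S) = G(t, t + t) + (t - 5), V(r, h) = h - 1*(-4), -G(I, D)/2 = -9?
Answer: 13/244 - 5*I*√3/244 ≈ 0.053279 - 0.035493*I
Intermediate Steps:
m = -1/11 ≈ -0.090909
G(I, D) = 18 (G(I, D) = -2*(-9) = 18)
V(r, h) = 4 + h (V(r, h) = h + 4 = 4 + h)
Q(t, S) = 13 + t (Q(t, S) = 18 + (t - 5) = 18 + (-5 + t) = 13 + t)
1/Q(√(-67 + V(m, -12)), 172) = 1/(13 + √(-67 + (4 - 12))) = 1/(13 + √(-67 - 8)) = 1/(13 + √(-75)) = 1/(13 + 5*I*√3)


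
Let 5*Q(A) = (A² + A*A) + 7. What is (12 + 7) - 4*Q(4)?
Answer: -61/5 ≈ -12.200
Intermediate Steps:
Q(A) = 7/5 + 2*A²/5 (Q(A) = ((A² + A*A) + 7)/5 = ((A² + A²) + 7)/5 = (2*A² + 7)/5 = (7 + 2*A²)/5 = 7/5 + 2*A²/5)
(12 + 7) - 4*Q(4) = (12 + 7) - 4*(7/5 + (⅖)*4²) = 19 - 4*(7/5 + (⅖)*16) = 19 - 4*(7/5 + 32/5) = 19 - 4*39/5 = 19 - 156/5 = -61/5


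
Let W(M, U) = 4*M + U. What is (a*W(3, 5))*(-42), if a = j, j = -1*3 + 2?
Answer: 714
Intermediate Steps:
W(M, U) = U + 4*M
j = -1 (j = -3 + 2 = -1)
a = -1
(a*W(3, 5))*(-42) = -(5 + 4*3)*(-42) = -(5 + 12)*(-42) = -1*17*(-42) = -17*(-42) = 714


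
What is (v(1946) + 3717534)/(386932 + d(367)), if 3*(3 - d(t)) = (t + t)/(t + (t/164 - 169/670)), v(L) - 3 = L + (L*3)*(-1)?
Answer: 3474612011733/362028867815 ≈ 9.5976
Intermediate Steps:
v(L) = 3 - 2*L (v(L) = 3 + (L + (L*3)*(-1)) = 3 + (L + (3*L)*(-1)) = 3 + (L - 3*L) = 3 - 2*L)
d(t) = 3 - 2*t/(3*(-169/670 + 165*t/164)) (d(t) = 3 - (t + t)/(3*(t + (t/164 - 169/670))) = 3 - 2*t/(3*(t + (t*(1/164) - 169*1/670))) = 3 - 2*t/(3*(t + (t/164 - 169/670))) = 3 - 2*t/(3*(t + (-169/670 + t/164))) = 3 - 2*t/(3*(-169/670 + 165*t/164)))
(v(1946) + 3717534)/(386932 + d(367)) = ((3 - 2*1946) + 3717534)/(386932 + 13*(-9594 + 29815*367)/(3*(-13858 + 55275*367))) = ((3 - 3892) + 3717534)/(386932 + 13*(-9594 + 10942105)/(3*(-13858 + 20285925))) = (-3889 + 3717534)/(386932 + (13/3)*10932511/20272067) = 3713645/(386932 + (13/3)*(1/20272067)*10932511) = 3713645/(386932 + 142122643/60816201) = 3713645/(23531876407975/60816201) = 3713645*(60816201/23531876407975) = 3474612011733/362028867815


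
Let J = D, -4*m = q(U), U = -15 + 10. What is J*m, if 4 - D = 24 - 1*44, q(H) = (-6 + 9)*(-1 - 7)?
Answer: 144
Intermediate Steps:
U = -5
q(H) = -24 (q(H) = 3*(-8) = -24)
D = 24 (D = 4 - (24 - 1*44) = 4 - (24 - 44) = 4 - 1*(-20) = 4 + 20 = 24)
m = 6 (m = -¼*(-24) = 6)
J = 24
J*m = 24*6 = 144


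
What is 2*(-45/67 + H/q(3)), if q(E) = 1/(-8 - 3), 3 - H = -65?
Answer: -100322/67 ≈ -1497.3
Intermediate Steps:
H = 68 (H = 3 - 1*(-65) = 3 + 65 = 68)
q(E) = -1/11 (q(E) = 1/(-11) = -1/11)
2*(-45/67 + H/q(3)) = 2*(-45/67 + 68/(-1/11)) = 2*(-45*1/67 + 68*(-11)) = 2*(-45/67 - 748) = 2*(-50161/67) = -100322/67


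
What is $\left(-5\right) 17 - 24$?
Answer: $-109$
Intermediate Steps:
$\left(-5\right) 17 - 24 = -85 - 24 = -109$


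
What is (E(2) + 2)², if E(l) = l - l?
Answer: 4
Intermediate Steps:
E(l) = 0
(E(2) + 2)² = (0 + 2)² = 2² = 4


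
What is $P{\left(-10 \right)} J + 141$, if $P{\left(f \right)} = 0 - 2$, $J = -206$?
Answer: $553$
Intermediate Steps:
$P{\left(f \right)} = -2$ ($P{\left(f \right)} = 0 - 2 = -2$)
$P{\left(-10 \right)} J + 141 = \left(-2\right) \left(-206\right) + 141 = 412 + 141 = 553$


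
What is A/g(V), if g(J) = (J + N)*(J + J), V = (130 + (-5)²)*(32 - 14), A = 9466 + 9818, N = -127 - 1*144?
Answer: 1607/1171335 ≈ 0.0013719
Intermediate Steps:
N = -271 (N = -127 - 144 = -271)
A = 19284
V = 2790 (V = (130 + 25)*18 = 155*18 = 2790)
g(J) = 2*J*(-271 + J) (g(J) = (J - 271)*(J + J) = (-271 + J)*(2*J) = 2*J*(-271 + J))
A/g(V) = 19284/((2*2790*(-271 + 2790))) = 19284/((2*2790*2519)) = 19284/14056020 = 19284*(1/14056020) = 1607/1171335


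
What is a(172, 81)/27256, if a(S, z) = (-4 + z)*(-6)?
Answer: -231/13628 ≈ -0.016950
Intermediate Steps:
a(S, z) = 24 - 6*z
a(172, 81)/27256 = (24 - 6*81)/27256 = (24 - 486)*(1/27256) = -462*1/27256 = -231/13628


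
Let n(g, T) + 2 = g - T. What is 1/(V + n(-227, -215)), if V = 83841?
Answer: 1/83827 ≈ 1.1929e-5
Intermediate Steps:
n(g, T) = -2 + g - T (n(g, T) = -2 + (g - T) = -2 + g - T)
1/(V + n(-227, -215)) = 1/(83841 + (-2 - 227 - 1*(-215))) = 1/(83841 + (-2 - 227 + 215)) = 1/(83841 - 14) = 1/83827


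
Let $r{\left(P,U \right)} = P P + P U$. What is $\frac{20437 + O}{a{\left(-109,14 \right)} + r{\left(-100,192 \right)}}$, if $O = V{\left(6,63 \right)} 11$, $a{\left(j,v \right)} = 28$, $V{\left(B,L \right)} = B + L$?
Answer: $- \frac{5299}{2293} \approx -2.3109$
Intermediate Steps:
$O = 759$ ($O = \left(6 + 63\right) 11 = 69 \cdot 11 = 759$)
$r{\left(P,U \right)} = P^{2} + P U$
$\frac{20437 + O}{a{\left(-109,14 \right)} + r{\left(-100,192 \right)}} = \frac{20437 + 759}{28 - 100 \left(-100 + 192\right)} = \frac{21196}{28 - 9200} = \frac{21196}{-9172} = 21196 \left(- \frac{1}{9172}\right) = - \frac{5299}{2293}$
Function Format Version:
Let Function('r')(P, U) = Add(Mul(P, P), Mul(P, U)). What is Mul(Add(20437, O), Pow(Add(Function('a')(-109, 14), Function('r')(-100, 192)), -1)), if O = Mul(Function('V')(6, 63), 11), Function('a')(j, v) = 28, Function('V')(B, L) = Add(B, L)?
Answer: Rational(-5299, 2293) ≈ -2.3109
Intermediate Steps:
O = 759 (O = Mul(Add(6, 63), 11) = Mul(69, 11) = 759)
Function('r')(P, U) = Add(Pow(P, 2), Mul(P, U))
Mul(Add(20437, O), Pow(Add(Function('a')(-109, 14), Function('r')(-100, 192)), -1)) = Mul(Add(20437, 759), Pow(Add(28, Mul(-100, Add(-100, 192))), -1)) = Mul(21196, Pow(Add(28, Mul(-100, 92)), -1)) = Mul(21196, Pow(Add(28, -9200), -1)) = Mul(21196, Pow(-9172, -1)) = Mul(21196, Rational(-1, 9172)) = Rational(-5299, 2293)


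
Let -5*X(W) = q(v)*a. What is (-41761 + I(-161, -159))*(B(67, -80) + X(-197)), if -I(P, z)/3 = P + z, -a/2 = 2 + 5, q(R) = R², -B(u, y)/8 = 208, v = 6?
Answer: 318900616/5 ≈ 6.3780e+7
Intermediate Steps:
B(u, y) = -1664 (B(u, y) = -8*208 = -1664)
a = -14 (a = -2*(2 + 5) = -2*7 = -14)
I(P, z) = -3*P - 3*z (I(P, z) = -3*(P + z) = -3*P - 3*z)
X(W) = 504/5 (X(W) = -6²*(-14)/5 = -36*(-14)/5 = -⅕*(-504) = 504/5)
(-41761 + I(-161, -159))*(B(67, -80) + X(-197)) = (-41761 + (-3*(-161) - 3*(-159)))*(-1664 + 504/5) = (-41761 + (483 + 477))*(-7816/5) = (-41761 + 960)*(-7816/5) = -40801*(-7816/5) = 318900616/5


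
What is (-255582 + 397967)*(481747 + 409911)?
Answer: 126958724330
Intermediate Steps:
(-255582 + 397967)*(481747 + 409911) = 142385*891658 = 126958724330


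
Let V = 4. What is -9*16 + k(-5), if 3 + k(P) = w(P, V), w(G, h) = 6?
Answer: -141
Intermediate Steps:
k(P) = 3 (k(P) = -3 + 6 = 3)
-9*16 + k(-5) = -9*16 + 3 = -144 + 3 = -141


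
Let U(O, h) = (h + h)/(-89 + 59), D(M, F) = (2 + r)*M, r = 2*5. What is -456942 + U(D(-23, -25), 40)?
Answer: -1370834/3 ≈ -4.5694e+5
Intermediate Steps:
r = 10
D(M, F) = 12*M (D(M, F) = (2 + 10)*M = 12*M)
U(O, h) = -h/15 (U(O, h) = (2*h)/(-30) = (2*h)*(-1/30) = -h/15)
-456942 + U(D(-23, -25), 40) = -456942 - 1/15*40 = -456942 - 8/3 = -1370834/3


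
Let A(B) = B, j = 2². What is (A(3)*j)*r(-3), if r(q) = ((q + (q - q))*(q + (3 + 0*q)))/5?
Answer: 0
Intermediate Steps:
j = 4
r(q) = q*(3 + q)/5 (r(q) = ((q + 0)*(q + (3 + 0)))*(⅕) = (q*(q + 3))*(⅕) = (q*(3 + q))*(⅕) = q*(3 + q)/5)
(A(3)*j)*r(-3) = (3*4)*((⅕)*(-3)*(3 - 3)) = 12*((⅕)*(-3)*0) = 12*0 = 0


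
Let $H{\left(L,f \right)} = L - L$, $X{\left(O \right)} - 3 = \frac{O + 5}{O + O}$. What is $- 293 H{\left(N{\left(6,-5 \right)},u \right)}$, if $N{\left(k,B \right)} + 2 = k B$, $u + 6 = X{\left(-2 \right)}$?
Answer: $0$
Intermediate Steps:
$X{\left(O \right)} = 3 + \frac{5 + O}{2 O}$ ($X{\left(O \right)} = 3 + \frac{O + 5}{O + O} = 3 + \frac{5 + O}{2 O}$)
$u = - \frac{15}{4}$ ($u = -6 + \frac{5 + 7 \left(-2\right)}{2 \left(-2\right)} = -6 + \frac{1}{2} \left(- \frac{1}{2}\right) \left(5 - 14\right) = -6 + \frac{1}{2} \left(- \frac{1}{2}\right) \left(-9\right) = -6 + \frac{9}{4} = - \frac{15}{4} \approx -3.75$)
$N{\left(k,B \right)} = -2 + B k$ ($N{\left(k,B \right)} = -2 + k B = -2 + B k$)
$H{\left(L,f \right)} = 0$
$- 293 H{\left(N{\left(6,-5 \right)},u \right)} = \left(-293\right) 0 = 0$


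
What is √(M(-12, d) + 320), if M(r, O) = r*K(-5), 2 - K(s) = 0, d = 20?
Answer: 2*√74 ≈ 17.205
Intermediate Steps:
K(s) = 2 (K(s) = 2 - 1*0 = 2 + 0 = 2)
M(r, O) = 2*r (M(r, O) = r*2 = 2*r)
√(M(-12, d) + 320) = √(2*(-12) + 320) = √(-24 + 320) = √296 = 2*√74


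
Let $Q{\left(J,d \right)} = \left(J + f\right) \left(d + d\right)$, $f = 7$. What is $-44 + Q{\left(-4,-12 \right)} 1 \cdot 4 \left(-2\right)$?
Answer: $532$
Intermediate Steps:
$Q{\left(J,d \right)} = 2 d \left(7 + J\right)$ ($Q{\left(J,d \right)} = \left(J + 7\right) \left(d + d\right) = \left(7 + J\right) 2 d = 2 d \left(7 + J\right)$)
$-44 + Q{\left(-4,-12 \right)} 1 \cdot 4 \left(-2\right) = -44 + 2 \left(-12\right) \left(7 - 4\right) 1 \cdot 4 \left(-2\right) = -44 + 2 \left(-12\right) 3 \cdot 4 \left(-2\right) = -44 - -576 = -44 + 576 = 532$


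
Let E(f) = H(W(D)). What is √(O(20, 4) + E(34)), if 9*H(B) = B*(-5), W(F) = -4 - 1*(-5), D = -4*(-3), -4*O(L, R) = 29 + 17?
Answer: I*√434/6 ≈ 3.4721*I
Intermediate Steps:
O(L, R) = -23/2 (O(L, R) = -(29 + 17)/4 = -¼*46 = -23/2)
D = 12
W(F) = 1 (W(F) = -4 + 5 = 1)
H(B) = -5*B/9 (H(B) = (B*(-5))/9 = (-5*B)/9 = -5*B/9)
E(f) = -5/9 (E(f) = -5/9*1 = -5/9)
√(O(20, 4) + E(34)) = √(-23/2 - 5/9) = √(-217/18) = I*√434/6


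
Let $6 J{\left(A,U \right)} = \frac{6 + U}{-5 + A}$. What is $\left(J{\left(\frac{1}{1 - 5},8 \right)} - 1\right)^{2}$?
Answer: $\frac{169}{81} \approx 2.0864$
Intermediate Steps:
$J{\left(A,U \right)} = \frac{6 + U}{6 \left(-5 + A\right)}$ ($J{\left(A,U \right)} = \frac{\left(6 + U\right) \frac{1}{-5 + A}}{6} = \frac{\frac{1}{-5 + A} \left(6 + U\right)}{6} = \frac{6 + U}{6 \left(-5 + A\right)}$)
$\left(J{\left(\frac{1}{1 - 5},8 \right)} - 1\right)^{2} = \left(\frac{6 + 8}{6 \left(-5 + \frac{1}{1 - 5}\right)} - 1\right)^{2} = \left(\frac{1}{6} \frac{1}{-5 + \frac{1}{-4}} \cdot 14 - 1\right)^{2} = \left(\frac{1}{6} \frac{1}{-5 - \frac{1}{4}} \cdot 14 - 1\right)^{2} = \left(\frac{1}{6} \frac{1}{- \frac{21}{4}} \cdot 14 - 1\right)^{2} = \left(\frac{1}{6} \left(- \frac{4}{21}\right) 14 - 1\right)^{2} = \left(- \frac{4}{9} - 1\right)^{2} = \left(- \frac{13}{9}\right)^{2} = \frac{169}{81}$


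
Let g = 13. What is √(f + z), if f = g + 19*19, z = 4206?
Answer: 2*√1145 ≈ 67.676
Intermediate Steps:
f = 374 (f = 13 + 19*19 = 13 + 361 = 374)
√(f + z) = √(374 + 4206) = √4580 = 2*√1145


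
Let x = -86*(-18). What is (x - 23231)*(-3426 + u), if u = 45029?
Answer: -902077849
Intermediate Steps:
x = 1548
(x - 23231)*(-3426 + u) = (1548 - 23231)*(-3426 + 45029) = -21683*41603 = -902077849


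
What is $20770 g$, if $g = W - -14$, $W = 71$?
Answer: $1765450$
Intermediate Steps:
$g = 85$ ($g = 71 - -14 = 71 + 14 = 85$)
$20770 g = 20770 \cdot 85 = 1765450$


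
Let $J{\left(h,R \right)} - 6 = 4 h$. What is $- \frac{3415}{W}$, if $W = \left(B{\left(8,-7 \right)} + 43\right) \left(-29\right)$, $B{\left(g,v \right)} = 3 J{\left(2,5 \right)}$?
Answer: $\frac{683}{493} \approx 1.3854$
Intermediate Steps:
$J{\left(h,R \right)} = 6 + 4 h$
$B{\left(g,v \right)} = 42$ ($B{\left(g,v \right)} = 3 \left(6 + 4 \cdot 2\right) = 3 \left(6 + 8\right) = 3 \cdot 14 = 42$)
$W = -2465$ ($W = \left(42 + 43\right) \left(-29\right) = 85 \left(-29\right) = -2465$)
$- \frac{3415}{W} = - \frac{3415}{-2465} = \left(-3415\right) \left(- \frac{1}{2465}\right) = \frac{683}{493}$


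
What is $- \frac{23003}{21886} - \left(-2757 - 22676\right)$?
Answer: $\frac{556603635}{21886} \approx 25432.0$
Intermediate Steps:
$- \frac{23003}{21886} - \left(-2757 - 22676\right) = \left(-23003\right) \frac{1}{21886} - \left(-2757 - 22676\right) = - \frac{23003}{21886} - -25433 = - \frac{23003}{21886} + 25433 = \frac{556603635}{21886}$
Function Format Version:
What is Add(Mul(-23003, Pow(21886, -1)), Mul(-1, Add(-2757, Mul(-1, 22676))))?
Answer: Rational(556603635, 21886) ≈ 25432.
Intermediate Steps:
Add(Mul(-23003, Pow(21886, -1)), Mul(-1, Add(-2757, Mul(-1, 22676)))) = Add(Mul(-23003, Rational(1, 21886)), Mul(-1, Add(-2757, -22676))) = Add(Rational(-23003, 21886), Mul(-1, -25433)) = Add(Rational(-23003, 21886), 25433) = Rational(556603635, 21886)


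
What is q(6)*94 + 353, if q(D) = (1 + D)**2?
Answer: 4959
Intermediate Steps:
q(6)*94 + 353 = (1 + 6)**2*94 + 353 = 7**2*94 + 353 = 49*94 + 353 = 4606 + 353 = 4959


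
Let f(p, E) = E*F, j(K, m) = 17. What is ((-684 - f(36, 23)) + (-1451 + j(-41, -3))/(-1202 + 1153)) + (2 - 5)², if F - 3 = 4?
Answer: -39530/49 ≈ -806.73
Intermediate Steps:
F = 7 (F = 3 + 4 = 7)
f(p, E) = 7*E (f(p, E) = E*7 = 7*E)
((-684 - f(36, 23)) + (-1451 + j(-41, -3))/(-1202 + 1153)) + (2 - 5)² = ((-684 - 7*23) + (-1451 + 17)/(-1202 + 1153)) + (2 - 5)² = ((-684 - 1*161) - 1434/(-49)) + (-3)² = ((-684 - 161) - 1434*(-1/49)) + 9 = (-845 + 1434/49) + 9 = -39971/49 + 9 = -39530/49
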